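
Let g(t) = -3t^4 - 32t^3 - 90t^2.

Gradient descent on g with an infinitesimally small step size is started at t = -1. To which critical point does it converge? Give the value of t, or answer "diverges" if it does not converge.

-3

g'(t) = -12t(t + 3)(t + 5), so g'(-1) = 96.
Gradient descent moves in the -g' direction, i.e. t is decreasing.
The nearest critical point in that direction is t = -3, where g'' = 72 > 0 (a local minimum). The iterate converges there.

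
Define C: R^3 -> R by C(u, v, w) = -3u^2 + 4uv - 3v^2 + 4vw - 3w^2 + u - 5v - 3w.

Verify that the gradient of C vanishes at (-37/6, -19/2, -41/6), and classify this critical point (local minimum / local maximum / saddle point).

∇C = (-6u + 4v + 1, 4u - 6v + 4w - 5, 4v - 6w - 3); substituting (-37/6, -19/2, -41/6) gives ∇C = (0, 0, 0), so (-37/6, -19/2, -41/6) is indeed a critical point.
The Hessian is constant: H = [[-6, 4, 0], [4, -6, 4], [0, 4, -6]].
Leading principal minors: Δ₁ = -6, Δ₂ = 20, Δ₃ = -24.
The minors alternate sign starting negative (−, +, −), so H is negative definite: a local maximum.

local maximum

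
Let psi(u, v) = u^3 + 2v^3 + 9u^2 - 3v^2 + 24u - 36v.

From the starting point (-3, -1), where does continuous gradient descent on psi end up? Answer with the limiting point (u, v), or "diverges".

psi is separable, so gradient descent decouples: u follows -∂psi/∂u, v follows -∂psi/∂v.
∂psi/∂u = 3(u + 2)(u + 4); at u=-3 this is -3, so u increases.
∂psi/∂v = 6(v - 3)(v + 2); at v=-1 this is -24, so v increases.
u converges to its nearest critical value -2 (a local min of the u-part); v converges to 3. The iterate converges to (-2, 3).

(-2, 3)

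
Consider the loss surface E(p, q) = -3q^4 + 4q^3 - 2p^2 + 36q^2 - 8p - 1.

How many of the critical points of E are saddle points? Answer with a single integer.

1

E separates as a function of p plus a function of q, so ∇E=0 decouples.
∂E/∂p = -4(p + 2) = 0 at p ∈ {-2}; ∂E/∂q = -12q(q - 3)(q + 2) = 0 at q ∈ {-2, 0, 3}.
The Hessian is diagonal: diag(E_pp, E_qq). Second derivatives: E_pp(-2)=-4; E_qq(-2)=-120, E_qq(0)=72, E_qq(3)=-180.
Saddle points occur where the two diagonal entries have opposite signs: (-2, 0). Count: 1.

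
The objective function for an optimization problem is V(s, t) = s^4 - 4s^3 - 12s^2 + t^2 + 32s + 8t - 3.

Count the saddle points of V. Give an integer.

1

V separates as a function of s plus a function of t, so ∇V=0 decouples.
∂V/∂s = 4(s - 4)(s - 1)(s + 2) = 0 at s ∈ {-2, 1, 4}; ∂V/∂t = 2(t + 4) = 0 at t ∈ {-4}.
The Hessian is diagonal: diag(V_ss, V_tt). Second derivatives: V_ss(-2)=72, V_ss(1)=-36, V_ss(4)=72; V_tt(-4)=2.
Saddle points occur where the two diagonal entries have opposite signs: (1, -4). Count: 1.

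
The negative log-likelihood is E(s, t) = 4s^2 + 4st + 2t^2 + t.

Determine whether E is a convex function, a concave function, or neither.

E is quadratic, so its Hessian is the constant matrix H = [[8, 4], [4, 4]].
det(H) = 16, tr(H) = 12.
det(H) > 0 and tr(H) > 0, so H is positive definite everywhere: convex.

convex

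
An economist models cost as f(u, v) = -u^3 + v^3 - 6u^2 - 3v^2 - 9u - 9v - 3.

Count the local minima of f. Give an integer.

f separates as a function of u plus a function of v, so ∇f=0 decouples.
∂f/∂u = -3(u + 1)(u + 3) = 0 at u ∈ {-3, -1}; ∂f/∂v = 3(v - 3)(v + 1) = 0 at v ∈ {-1, 3}.
The Hessian is diagonal: diag(f_uu, f_vv). Second derivatives: f_uu(-3)=6, f_uu(-1)=-6; f_vv(-1)=-12, f_vv(3)=12.
Local minima occur where both diagonal entries positive: (-3, 3). Count: 1.

1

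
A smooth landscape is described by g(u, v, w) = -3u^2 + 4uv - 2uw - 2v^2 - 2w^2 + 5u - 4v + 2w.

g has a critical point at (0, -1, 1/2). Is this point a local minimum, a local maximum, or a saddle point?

local maximum

The Hessian is constant: H = [[-6, 4, -2], [4, -4, 0], [-2, 0, -4]].
Leading principal minors: Δ₁ = -6, Δ₂ = 8, Δ₃ = -16.
The minors alternate sign starting negative (−, +, −), so H is negative definite: a local maximum.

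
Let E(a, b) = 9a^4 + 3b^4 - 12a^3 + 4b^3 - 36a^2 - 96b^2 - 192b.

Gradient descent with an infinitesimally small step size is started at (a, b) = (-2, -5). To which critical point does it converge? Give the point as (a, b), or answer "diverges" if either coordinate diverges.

E is separable, so gradient descent decouples: a follows -∂E/∂a, b follows -∂E/∂b.
∂E/∂a = 36a(a - 2)(a + 1); at a=-2 this is -288, so a increases.
∂E/∂b = 12(b - 4)(b + 1)(b + 4); at b=-5 this is -432, so b increases.
a converges to its nearest critical value -1 (a local min of the a-part); b converges to -4. The iterate converges to (-1, -4).

(-1, -4)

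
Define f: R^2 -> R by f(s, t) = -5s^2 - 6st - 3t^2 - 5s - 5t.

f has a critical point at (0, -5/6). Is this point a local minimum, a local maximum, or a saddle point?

The Hessian of f is constant: H = [[-10, -6], [-6, -6]].
det(H) = (-10)·(-6) − (-6)² = 24.
det(H) > 0 and tr(H) = -16 < 0, so H is negative definite and the point is a local maximum.

local maximum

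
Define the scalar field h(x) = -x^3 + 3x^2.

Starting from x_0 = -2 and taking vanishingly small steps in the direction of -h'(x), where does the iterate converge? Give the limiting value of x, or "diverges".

h'(x) = -3x(x - 2), so h'(-2) = -24.
Gradient descent moves in the -h' direction, i.e. x is increasing.
The nearest critical point in that direction is x = 0, where h'' = 6 > 0 (a local minimum). The iterate converges there.

0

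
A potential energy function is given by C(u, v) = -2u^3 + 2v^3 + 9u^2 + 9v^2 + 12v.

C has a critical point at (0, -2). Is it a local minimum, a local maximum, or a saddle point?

The mixed partial ∂²C/∂u∂v is 0, so the Hessian at any point is diag(C_uu, C_vv) = diag(6(-2u + 3), 6(2v + 3)).
At (0, -2): H = diag(18, -6).
The eigenvalues have opposite signs, so H is indefinite: a saddle point.

saddle point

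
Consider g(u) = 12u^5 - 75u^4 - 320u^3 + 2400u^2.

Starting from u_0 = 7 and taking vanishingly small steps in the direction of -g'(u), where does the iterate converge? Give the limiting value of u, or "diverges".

g'(u) = 60u(u - 5)(u - 4)(u + 4), so g'(7) = 27720.
Gradient descent moves in the -g' direction, i.e. u is decreasing.
The nearest critical point in that direction is u = 5, where g'' = 2700 > 0 (a local minimum). The iterate converges there.

5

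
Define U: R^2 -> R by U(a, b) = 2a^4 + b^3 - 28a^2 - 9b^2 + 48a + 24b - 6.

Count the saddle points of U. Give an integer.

U separates as a function of a plus a function of b, so ∇U=0 decouples.
∂U/∂a = 8(a - 2)(a - 1)(a + 3) = 0 at a ∈ {-3, 1, 2}; ∂U/∂b = 3(b - 4)(b - 2) = 0 at b ∈ {2, 4}.
The Hessian is diagonal: diag(U_aa, U_bb). Second derivatives: U_aa(-3)=160, U_aa(1)=-32, U_aa(2)=40; U_bb(2)=-6, U_bb(4)=6.
Saddle points occur where the two diagonal entries have opposite signs: (-3, 2), (1, 4), (2, 2). Count: 3.

3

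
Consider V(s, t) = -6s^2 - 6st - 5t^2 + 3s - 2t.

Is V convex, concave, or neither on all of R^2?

concave

V is quadratic, so its Hessian is the constant matrix H = [[-12, -6], [-6, -10]].
det(H) = 84, tr(H) = -22.
det(H) > 0 and tr(H) < 0, so H is negative definite everywhere: concave.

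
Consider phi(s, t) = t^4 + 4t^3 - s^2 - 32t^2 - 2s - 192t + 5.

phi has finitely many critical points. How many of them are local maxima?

1

phi separates as a function of s plus a function of t, so ∇phi=0 decouples.
∂phi/∂s = -2(s + 1) = 0 at s ∈ {-1}; ∂phi/∂t = 4(t - 4)(t + 3)(t + 4) = 0 at t ∈ {-4, -3, 4}.
The Hessian is diagonal: diag(phi_ss, phi_tt). Second derivatives: phi_ss(-1)=-2; phi_tt(-4)=32, phi_tt(-3)=-28, phi_tt(4)=224.
Local maxima occur where both diagonal entries negative: (-1, -3). Count: 1.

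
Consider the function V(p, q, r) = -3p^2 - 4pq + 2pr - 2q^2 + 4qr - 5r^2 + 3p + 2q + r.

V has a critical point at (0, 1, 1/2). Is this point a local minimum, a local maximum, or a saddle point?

The Hessian is constant: H = [[-6, -4, 2], [-4, -4, 4], [2, 4, -10]].
Leading principal minors: Δ₁ = -6, Δ₂ = 8, Δ₃ = -32.
The minors alternate sign starting negative (−, +, −), so H is negative definite: a local maximum.

local maximum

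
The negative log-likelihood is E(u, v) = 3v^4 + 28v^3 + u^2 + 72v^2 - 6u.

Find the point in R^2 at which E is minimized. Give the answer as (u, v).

E(u,v) separates as P(u) + Q(v), so its minimum is min P + min Q.
P'(u) = 2u - 6 vanishes at u ∈ {3}; Q'(v) = 12v(v + 3)(v + 4) vanishes at v ∈ {-4, -3, 0}.
Local minima of P (where P''>0): P(3)=-9. Local minima of Q: Q(-4)=128, Q(0)=0.
So the global minimum of E is P(3) + Q(0) = -9 + 0 = -9, attained at (3, 0).

(3, 0)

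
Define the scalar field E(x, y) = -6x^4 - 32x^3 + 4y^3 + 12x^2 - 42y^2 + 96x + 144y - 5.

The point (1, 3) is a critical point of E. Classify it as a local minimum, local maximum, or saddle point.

local maximum

The mixed partial ∂²E/∂x∂y is 0, so the Hessian at any point is diag(E_xx, E_yy) = diag(24(-3x^2 - 8x + 1), 12(2y - 7)).
At (1, 3): H = diag(-240, -12).
Both eigenvalues are negative, so H is negative definite: a local maximum.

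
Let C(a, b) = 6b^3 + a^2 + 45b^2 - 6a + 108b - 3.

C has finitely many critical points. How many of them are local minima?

1

C separates as a function of a plus a function of b, so ∇C=0 decouples.
∂C/∂a = 2(a - 3) = 0 at a ∈ {3}; ∂C/∂b = 18(b + 2)(b + 3) = 0 at b ∈ {-3, -2}.
The Hessian is diagonal: diag(C_aa, C_bb). Second derivatives: C_aa(3)=2; C_bb(-3)=-18, C_bb(-2)=18.
Local minima occur where both diagonal entries positive: (3, -2). Count: 1.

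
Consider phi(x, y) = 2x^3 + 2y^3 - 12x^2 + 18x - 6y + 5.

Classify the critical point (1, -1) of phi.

The mixed partial ∂²phi/∂x∂y is 0, so the Hessian at any point is diag(phi_xx, phi_yy) = diag(12(x - 2), 12y).
At (1, -1): H = diag(-12, -12).
Both eigenvalues are negative, so H is negative definite: a local maximum.

local maximum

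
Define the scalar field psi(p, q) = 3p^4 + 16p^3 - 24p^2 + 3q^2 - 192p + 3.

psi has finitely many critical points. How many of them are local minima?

2

psi separates as a function of p plus a function of q, so ∇psi=0 decouples.
∂psi/∂p = 12(p - 2)(p + 2)(p + 4) = 0 at p ∈ {-4, -2, 2}; ∂psi/∂q = 6q = 0 at q ∈ {0}.
The Hessian is diagonal: diag(psi_pp, psi_qq). Second derivatives: psi_pp(-4)=144, psi_pp(-2)=-96, psi_pp(2)=288; psi_qq(0)=6.
Local minima occur where both diagonal entries positive: (-4, 0), (2, 0). Count: 2.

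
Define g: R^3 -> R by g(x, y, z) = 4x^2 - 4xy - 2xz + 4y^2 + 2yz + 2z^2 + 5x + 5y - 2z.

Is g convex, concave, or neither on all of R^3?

convex

g is quadratic, so its Hessian is the constant matrix H = [[8, -4, -2], [-4, 8, 2], [-2, 2, 4]].
Leading principal minors: 8, 48, 160.
All positive ⇒ H ≻ 0 ⇒ convex.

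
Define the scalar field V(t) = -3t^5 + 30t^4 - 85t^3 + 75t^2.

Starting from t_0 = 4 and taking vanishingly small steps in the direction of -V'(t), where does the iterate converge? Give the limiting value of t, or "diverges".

2

V'(t) = -15t(t - 5)(t - 2)(t - 1), so V'(4) = 360.
Gradient descent moves in the -V' direction, i.e. t is decreasing.
The nearest critical point in that direction is t = 2, where V'' = 90 > 0 (a local minimum). The iterate converges there.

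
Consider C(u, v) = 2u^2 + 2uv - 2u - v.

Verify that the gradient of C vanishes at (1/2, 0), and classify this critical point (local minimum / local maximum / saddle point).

saddle point

∇C = (4u + 2v - 2, 2u - 1); substituting (1/2, 0) gives ∇C = (0, 0), so (1/2, 0) is indeed a critical point.
The Hessian of C is constant: H = [[4, 2], [2, 0]].
det(H) = 4·0 − 2² = -4.
Since det(H) < 0, H is indefinite and the critical point is a saddle point.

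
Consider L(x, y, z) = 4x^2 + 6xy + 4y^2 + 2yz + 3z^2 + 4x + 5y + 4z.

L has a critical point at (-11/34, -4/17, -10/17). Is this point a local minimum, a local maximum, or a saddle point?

The Hessian is constant: H = [[8, 6, 0], [6, 8, 2], [0, 2, 6]].
Leading principal minors: Δ₁ = 8, Δ₂ = 28, Δ₃ = 136.
All leading minors are positive, so H is positive definite: a local minimum.

local minimum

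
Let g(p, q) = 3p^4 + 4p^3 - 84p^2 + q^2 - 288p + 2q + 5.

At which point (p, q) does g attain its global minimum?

(4, -1)

g(p,q) separates as A(p) + B(q) + 5, so its minimum is min A + min B + 5.
A'(p) = 12(p - 4)(p + 2)(p + 3) vanishes at p ∈ {-3, -2, 4}; B'(q) = 2q + 2 vanishes at q ∈ {-1}.
Local minima of A (where A''>0): A(-3)=243, A(4)=-1472. Local minima of B: B(-1)=-1.
So the global minimum of g is A(4) + B(-1) + 5 = -1472 − 1 + 5 = -1468, attained at (4, -1).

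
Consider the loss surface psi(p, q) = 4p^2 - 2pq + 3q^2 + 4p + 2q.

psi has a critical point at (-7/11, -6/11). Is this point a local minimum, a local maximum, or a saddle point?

local minimum

The Hessian of psi is constant: H = [[8, -2], [-2, 6]].
det(H) = 8·6 − (-2)² = 44.
det(H) > 0 and tr(H) = 14 > 0, so H is positive definite and the point is a local minimum.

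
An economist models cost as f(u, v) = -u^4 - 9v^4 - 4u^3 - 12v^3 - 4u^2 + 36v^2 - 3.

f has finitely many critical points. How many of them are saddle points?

4

f separates as a function of u plus a function of v, so ∇f=0 decouples.
∂f/∂u = -4u(u + 1)(u + 2) = 0 at u ∈ {-2, -1, 0}; ∂f/∂v = -36v(v - 1)(v + 2) = 0 at v ∈ {-2, 0, 1}.
The Hessian is diagonal: diag(f_uu, f_vv). Second derivatives: f_uu(-2)=-8, f_uu(-1)=4, f_uu(0)=-8; f_vv(-2)=-216, f_vv(0)=72, f_vv(1)=-108.
Saddle points occur where the two diagonal entries have opposite signs: (-2, 0), (-1, -2), (-1, 1), (0, 0). Count: 4.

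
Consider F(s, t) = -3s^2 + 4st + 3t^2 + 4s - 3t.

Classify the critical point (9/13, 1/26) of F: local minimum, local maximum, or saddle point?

saddle point

The Hessian of F is constant: H = [[-6, 4], [4, 6]].
det(H) = (-6)·6 − 4² = -52.
Since det(H) < 0, H is indefinite and the critical point is a saddle point.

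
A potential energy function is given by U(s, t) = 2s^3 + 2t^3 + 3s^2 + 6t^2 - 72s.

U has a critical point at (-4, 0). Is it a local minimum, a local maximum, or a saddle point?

saddle point

The mixed partial ∂²U/∂s∂t is 0, so the Hessian at any point is diag(U_ss, U_tt) = diag(6(2s + 1), 12(t + 1)).
At (-4, 0): H = diag(-42, 12).
The eigenvalues have opposite signs, so H is indefinite: a saddle point.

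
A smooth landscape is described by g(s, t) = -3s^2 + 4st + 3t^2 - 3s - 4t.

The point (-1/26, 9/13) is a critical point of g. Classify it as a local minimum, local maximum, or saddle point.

saddle point

The Hessian of g is constant: H = [[-6, 4], [4, 6]].
det(H) = (-6)·6 − 4² = -52.
Since det(H) < 0, H is indefinite and the critical point is a saddle point.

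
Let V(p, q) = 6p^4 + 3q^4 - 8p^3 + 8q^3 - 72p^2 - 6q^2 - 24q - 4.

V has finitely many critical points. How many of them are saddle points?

4

V separates as a function of p plus a function of q, so ∇V=0 decouples.
∂V/∂p = 24p(p - 3)(p + 2) = 0 at p ∈ {-2, 0, 3}; ∂V/∂q = 12(q - 1)(q + 1)(q + 2) = 0 at q ∈ {-2, -1, 1}.
The Hessian is diagonal: diag(V_pp, V_qq). Second derivatives: V_pp(-2)=240, V_pp(0)=-144, V_pp(3)=360; V_qq(-2)=36, V_qq(-1)=-24, V_qq(1)=72.
Saddle points occur where the two diagonal entries have opposite signs: (-2, -1), (0, -2), (0, 1), (3, -1). Count: 4.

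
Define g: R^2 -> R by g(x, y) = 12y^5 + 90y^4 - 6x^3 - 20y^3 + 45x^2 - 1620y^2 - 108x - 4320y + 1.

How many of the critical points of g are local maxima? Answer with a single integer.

2

g separates as a function of x plus a function of y, so ∇g=0 decouples.
∂g/∂x = -18(x - 3)(x - 2) = 0 at x ∈ {2, 3}; ∂g/∂y = 60(y - 3)(y + 2)(y + 3)(y + 4) = 0 at y ∈ {-4, -3, -2, 3}.
The Hessian is diagonal: diag(g_xx, g_yy). Second derivatives: g_xx(2)=18, g_xx(3)=-18; g_yy(-4)=-840, g_yy(-3)=360, g_yy(-2)=-600, g_yy(3)=12600.
Local maxima occur where both diagonal entries negative: (3, -4), (3, -2). Count: 2.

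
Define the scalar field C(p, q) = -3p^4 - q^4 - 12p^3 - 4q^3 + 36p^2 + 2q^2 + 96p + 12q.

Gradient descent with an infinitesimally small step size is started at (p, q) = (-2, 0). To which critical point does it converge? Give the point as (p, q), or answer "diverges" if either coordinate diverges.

C is separable, so gradient descent decouples: p follows -∂C/∂p, q follows -∂C/∂q.
∂C/∂p = -12(p - 2)(p + 1)(p + 4); at p=-2 this is -96, so p increases.
∂C/∂q = -4(q - 1)(q + 1)(q + 3); at q=0 this is 12, so q decreases.
p converges to its nearest critical value -1 (a local min of the p-part); q converges to -1. The iterate converges to (-1, -1).

(-1, -1)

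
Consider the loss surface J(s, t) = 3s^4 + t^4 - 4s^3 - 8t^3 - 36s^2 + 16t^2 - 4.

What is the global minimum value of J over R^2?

-193

J(s,t) separates as P(s) + Q(t) − 4, so its minimum is min P + min Q − 4.
P'(s) = 12s(s - 3)(s + 2) vanishes at s ∈ {-2, 0, 3}; Q'(t) = 4t(t - 4)(t - 2) vanishes at t ∈ {0, 2, 4}.
Local minima of P (where P''>0): P(-2)=-64, P(3)=-189. Local minima of Q: Q(0)=0, Q(4)=0.
So the global minimum of J is P(3) + Q(0) − 4 = -189 + 0 − 4 = -193, attained at (3, 0).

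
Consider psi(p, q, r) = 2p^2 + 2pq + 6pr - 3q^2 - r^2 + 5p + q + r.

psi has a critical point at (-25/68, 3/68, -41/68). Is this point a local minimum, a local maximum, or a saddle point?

The Hessian is constant: H = [[4, 2, 6], [2, -6, 0], [6, 0, -2]].
Leading principal minors: Δ₁ = 4, Δ₂ = -28, Δ₃ = 272.
The minors fit neither the all-positive nor the alternating-sign pattern, so H is indefinite: a saddle point.

saddle point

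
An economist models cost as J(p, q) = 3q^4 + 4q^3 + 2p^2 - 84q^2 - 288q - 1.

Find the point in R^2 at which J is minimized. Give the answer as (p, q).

J(p,q) separates as A(p) + B(q) − 1, so its minimum is min A + min B − 1.
A'(p) = 4p vanishes at p ∈ {0}; B'(q) = 12(q - 4)(q + 2)(q + 3) vanishes at q ∈ {-3, -2, 4}.
Local minima of A (where A''>0): A(0)=0. Local minima of B: B(-3)=243, B(4)=-1472.
So the global minimum of J is A(0) + B(4) − 1 = 0 − 1472 − 1 = -1473, attained at (0, 4).

(0, 4)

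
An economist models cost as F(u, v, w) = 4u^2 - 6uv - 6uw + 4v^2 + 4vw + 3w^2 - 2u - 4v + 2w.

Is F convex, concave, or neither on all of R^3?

convex

F is quadratic, so its Hessian is the constant matrix H = [[8, -6, -6], [-6, 8, 4], [-6, 4, 6]].
Leading principal minors: 8, 28, 40.
All positive ⇒ H ≻ 0 ⇒ convex.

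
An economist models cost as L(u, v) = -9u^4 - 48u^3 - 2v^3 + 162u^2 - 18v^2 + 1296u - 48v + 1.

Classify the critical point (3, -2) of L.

The mixed partial ∂²L/∂u∂v is 0, so the Hessian at any point is diag(L_uu, L_vv) = diag(36(-3u^2 - 8u + 9), -12(v + 3)).
At (3, -2): H = diag(-1512, -12).
Both eigenvalues are negative, so H is negative definite: a local maximum.

local maximum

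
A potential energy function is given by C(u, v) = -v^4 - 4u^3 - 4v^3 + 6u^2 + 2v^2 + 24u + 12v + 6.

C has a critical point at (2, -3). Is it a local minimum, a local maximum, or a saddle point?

The mixed partial ∂²C/∂u∂v is 0, so the Hessian at any point is diag(C_uu, C_vv) = diag(12(-2u + 1), 4(-3v^2 - 6v + 1)).
At (2, -3): H = diag(-36, -32).
Both eigenvalues are negative, so H is negative definite: a local maximum.

local maximum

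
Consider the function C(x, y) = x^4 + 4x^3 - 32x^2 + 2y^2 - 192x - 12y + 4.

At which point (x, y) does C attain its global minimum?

(4, 3)

C(x,y) separates as P(x) + Q(y) + 4, so its minimum is min P + min Q + 4.
P'(x) = 4(x - 4)(x + 3)(x + 4) vanishes at x ∈ {-4, -3, 4}; Q'(y) = 4y - 12 vanishes at y ∈ {3}.
Local minima of P (where P''>0): P(-4)=256, P(4)=-768. Local minima of Q: Q(3)=-18.
So the global minimum of C is P(4) + Q(3) + 4 = -768 − 18 + 4 = -782, attained at (4, 3).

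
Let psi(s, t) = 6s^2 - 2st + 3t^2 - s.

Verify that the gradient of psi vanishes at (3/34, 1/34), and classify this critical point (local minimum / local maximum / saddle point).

∇psi = (12s - 2t - 1, -2s + 6t); substituting (3/34, 1/34) gives ∇psi = (0, 0), so (3/34, 1/34) is indeed a critical point.
The Hessian of psi is constant: H = [[12, -2], [-2, 6]].
det(H) = 12·6 − (-2)² = 68.
det(H) > 0 and tr(H) = 18 > 0, so H is positive definite and the point is a local minimum.

local minimum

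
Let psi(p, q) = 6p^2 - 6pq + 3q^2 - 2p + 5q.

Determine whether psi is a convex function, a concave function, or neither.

convex

psi is quadratic, so its Hessian is the constant matrix H = [[12, -6], [-6, 6]].
det(H) = 36, tr(H) = 18.
det(H) > 0 and tr(H) > 0, so H is positive definite everywhere: convex.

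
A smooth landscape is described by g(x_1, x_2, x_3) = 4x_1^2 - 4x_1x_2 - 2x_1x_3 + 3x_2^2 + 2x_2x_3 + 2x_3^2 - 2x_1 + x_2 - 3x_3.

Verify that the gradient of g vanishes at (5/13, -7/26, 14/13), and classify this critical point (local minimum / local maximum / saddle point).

local minimum

∇g = (8x_1 - 4x_2 - 2x_3 - 2, -4x_1 + 6x_2 + 2x_3 + 1, -2x_1 + 2x_2 + 4x_3 - 3); substituting (5/13, -7/26, 14/13) gives ∇g = (0, 0, 0), so (5/13, -7/26, 14/13) is indeed a critical point.
The Hessian is constant: H = [[8, -4, -2], [-4, 6, 2], [-2, 2, 4]].
Leading principal minors: Δ₁ = 8, Δ₂ = 32, Δ₃ = 104.
All leading minors are positive, so H is positive definite: a local minimum.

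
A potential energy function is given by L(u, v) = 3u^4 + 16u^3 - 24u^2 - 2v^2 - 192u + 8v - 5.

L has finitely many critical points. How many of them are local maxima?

1

L separates as a function of u plus a function of v, so ∇L=0 decouples.
∂L/∂u = 12(u - 2)(u + 2)(u + 4) = 0 at u ∈ {-4, -2, 2}; ∂L/∂v = -4(v - 2) = 0 at v ∈ {2}.
The Hessian is diagonal: diag(L_uu, L_vv). Second derivatives: L_uu(-4)=144, L_uu(-2)=-96, L_uu(2)=288; L_vv(2)=-4.
Local maxima occur where both diagonal entries negative: (-2, 2). Count: 1.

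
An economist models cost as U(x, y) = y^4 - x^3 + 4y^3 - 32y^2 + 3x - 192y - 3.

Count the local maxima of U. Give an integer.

1

U separates as a function of x plus a function of y, so ∇U=0 decouples.
∂U/∂x = -3(x - 1)(x + 1) = 0 at x ∈ {-1, 1}; ∂U/∂y = 4(y - 4)(y + 3)(y + 4) = 0 at y ∈ {-4, -3, 4}.
The Hessian is diagonal: diag(U_xx, U_yy). Second derivatives: U_xx(-1)=6, U_xx(1)=-6; U_yy(-4)=32, U_yy(-3)=-28, U_yy(4)=224.
Local maxima occur where both diagonal entries negative: (1, -3). Count: 1.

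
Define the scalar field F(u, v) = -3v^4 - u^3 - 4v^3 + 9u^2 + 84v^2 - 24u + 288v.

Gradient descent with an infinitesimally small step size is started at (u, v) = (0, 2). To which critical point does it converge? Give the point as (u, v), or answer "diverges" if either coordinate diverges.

(2, -2)

F is separable, so gradient descent decouples: u follows -∂F/∂u, v follows -∂F/∂v.
∂F/∂u = -3(u - 4)(u - 2); at u=0 this is -24, so u increases.
∂F/∂v = -12(v - 4)(v + 2)(v + 3); at v=2 this is 480, so v decreases.
u converges to its nearest critical value 2 (a local min of the u-part); v converges to -2. The iterate converges to (2, -2).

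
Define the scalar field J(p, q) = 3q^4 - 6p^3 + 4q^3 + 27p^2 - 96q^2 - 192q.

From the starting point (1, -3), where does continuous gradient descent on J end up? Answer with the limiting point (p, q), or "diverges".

J is separable, so gradient descent decouples: p follows -∂J/∂p, q follows -∂J/∂q.
∂J/∂p = -18p(p - 3); at p=1 this is 36, so p decreases.
∂J/∂q = 12(q - 4)(q + 1)(q + 4); at q=-3 this is 168, so q decreases.
p converges to its nearest critical value 0 (a local min of the p-part); q converges to -4. The iterate converges to (0, -4).

(0, -4)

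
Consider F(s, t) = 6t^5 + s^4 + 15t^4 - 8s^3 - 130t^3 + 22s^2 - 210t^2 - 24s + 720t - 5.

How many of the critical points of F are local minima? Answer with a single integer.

4

F separates as a function of s plus a function of t, so ∇F=0 decouples.
∂F/∂s = 4(s - 3)(s - 2)(s - 1) = 0 at s ∈ {1, 2, 3}; ∂F/∂t = 30(t - 3)(t - 1)(t + 2)(t + 4) = 0 at t ∈ {-4, -2, 1, 3}.
The Hessian is diagonal: diag(F_ss, F_tt). Second derivatives: F_ss(1)=8, F_ss(2)=-4, F_ss(3)=8; F_tt(-4)=-2100, F_tt(-2)=900, F_tt(1)=-900, F_tt(3)=2100.
Local minima occur where both diagonal entries positive: (1, -2), (1, 3), (3, -2), (3, 3). Count: 4.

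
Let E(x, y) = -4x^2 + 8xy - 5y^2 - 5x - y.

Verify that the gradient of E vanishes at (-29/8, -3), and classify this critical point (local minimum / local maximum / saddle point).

local maximum

∇E = (-8x + 8y - 5, 8x - 10y - 1); substituting (-29/8, -3) gives ∇E = (0, 0), so (-29/8, -3) is indeed a critical point.
The Hessian of E is constant: H = [[-8, 8], [8, -10]].
det(H) = (-8)·(-10) − 8² = 16.
det(H) > 0 and tr(H) = -18 < 0, so H is negative definite and the point is a local maximum.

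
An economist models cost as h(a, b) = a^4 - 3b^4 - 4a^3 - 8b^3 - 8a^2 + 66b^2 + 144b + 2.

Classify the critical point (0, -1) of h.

The mixed partial ∂²h/∂a∂b is 0, so the Hessian at any point is diag(h_aa, h_bb) = diag(4(3a^2 - 6a - 4), 12(-3b^2 - 4b + 11)).
At (0, -1): H = diag(-16, 144).
The eigenvalues have opposite signs, so H is indefinite: a saddle point.

saddle point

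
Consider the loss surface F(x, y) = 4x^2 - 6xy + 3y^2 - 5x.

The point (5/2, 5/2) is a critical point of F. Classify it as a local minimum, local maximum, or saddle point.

local minimum

The Hessian of F is constant: H = [[8, -6], [-6, 6]].
det(H) = 8·6 − (-6)² = 12.
det(H) > 0 and tr(H) = 14 > 0, so H is positive definite and the point is a local minimum.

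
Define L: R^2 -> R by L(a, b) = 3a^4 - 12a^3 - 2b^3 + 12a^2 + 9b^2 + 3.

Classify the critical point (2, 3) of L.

saddle point

The mixed partial ∂²L/∂a∂b is 0, so the Hessian at any point is diag(L_aa, L_bb) = diag(12(3a^2 - 6a + 2), 6(-2b + 3)).
At (2, 3): H = diag(24, -18).
The eigenvalues have opposite signs, so H is indefinite: a saddle point.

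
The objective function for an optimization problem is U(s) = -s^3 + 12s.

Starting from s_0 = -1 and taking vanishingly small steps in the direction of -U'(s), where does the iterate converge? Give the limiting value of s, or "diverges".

U'(s) = -3(s - 2)(s + 2), so U'(-1) = 9.
Gradient descent moves in the -U' direction, i.e. s is decreasing.
The nearest critical point in that direction is s = -2, where U'' = 12 > 0 (a local minimum). The iterate converges there.

-2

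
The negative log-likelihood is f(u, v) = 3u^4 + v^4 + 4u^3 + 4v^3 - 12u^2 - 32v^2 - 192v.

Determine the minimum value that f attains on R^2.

-800

f(u,v) separates as P(u) + Q(v), so its minimum is min P + min Q.
P'(u) = 12u(u - 1)(u + 2) vanishes at u ∈ {-2, 0, 1}; Q'(v) = 4(v - 4)(v + 3)(v + 4) vanishes at v ∈ {-4, -3, 4}.
Local minima of P (where P''>0): P(-2)=-32, P(1)=-5. Local minima of Q: Q(-4)=256, Q(4)=-768.
So the global minimum of f is P(-2) + Q(4) = -32 − 768 = -800, attained at (-2, 4).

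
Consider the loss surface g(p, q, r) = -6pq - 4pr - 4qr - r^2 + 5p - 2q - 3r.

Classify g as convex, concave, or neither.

neither

g is quadratic, so its Hessian is the constant matrix H = [[0, -6, -4], [-6, 0, -4], [-4, -4, -2]].
Leading principal minors: 0, -36, -120.
Neither pattern holds ⇒ H is indefinite ⇒ neither convex nor concave.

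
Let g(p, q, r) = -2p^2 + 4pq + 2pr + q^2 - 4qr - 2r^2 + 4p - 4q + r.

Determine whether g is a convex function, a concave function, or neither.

g is quadratic, so its Hessian is the constant matrix H = [[-4, 4, 2], [4, 2, -4], [2, -4, -4]].
Leading principal minors: -4, -24, 88.
Neither pattern holds ⇒ H is indefinite ⇒ neither convex nor concave.

neither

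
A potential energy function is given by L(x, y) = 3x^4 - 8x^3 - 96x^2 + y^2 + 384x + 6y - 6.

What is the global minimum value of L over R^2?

-1807

L(x,y) separates as P(x) + Q(y) − 6, so its minimum is min P + min Q − 6.
P'(x) = 12(x - 4)(x - 2)(x + 4) vanishes at x ∈ {-4, 2, 4}; Q'(y) = 2y + 6 vanishes at y ∈ {-3}.
Local minima of P (where P''>0): P(-4)=-1792, P(4)=256. Local minima of Q: Q(-3)=-9.
So the global minimum of L is P(-4) + Q(-3) − 6 = -1792 − 9 − 6 = -1807, attained at (-4, -3).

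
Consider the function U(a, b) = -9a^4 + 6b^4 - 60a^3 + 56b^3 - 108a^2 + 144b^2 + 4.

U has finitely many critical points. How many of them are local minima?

U separates as a function of a plus a function of b, so ∇U=0 decouples.
∂U/∂a = -36a(a + 2)(a + 3) = 0 at a ∈ {-3, -2, 0}; ∂U/∂b = 24b(b + 3)(b + 4) = 0 at b ∈ {-4, -3, 0}.
The Hessian is diagonal: diag(U_aa, U_bb). Second derivatives: U_aa(-3)=-108, U_aa(-2)=72, U_aa(0)=-216; U_bb(-4)=96, U_bb(-3)=-72, U_bb(0)=288.
Local minima occur where both diagonal entries positive: (-2, -4), (-2, 0). Count: 2.

2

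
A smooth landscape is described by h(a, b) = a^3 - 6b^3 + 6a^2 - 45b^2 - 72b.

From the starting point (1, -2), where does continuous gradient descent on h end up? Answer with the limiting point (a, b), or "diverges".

(0, -4)

h is separable, so gradient descent decouples: a follows -∂h/∂a, b follows -∂h/∂b.
∂h/∂a = 3a(a + 4); at a=1 this is 15, so a decreases.
∂h/∂b = -18(b + 1)(b + 4); at b=-2 this is 36, so b decreases.
a converges to its nearest critical value 0 (a local min of the a-part); b converges to -4. The iterate converges to (0, -4).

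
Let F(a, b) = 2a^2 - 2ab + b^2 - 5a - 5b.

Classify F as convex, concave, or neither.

F is quadratic, so its Hessian is the constant matrix H = [[4, -2], [-2, 2]].
det(H) = 4, tr(H) = 6.
det(H) > 0 and tr(H) > 0, so H is positive definite everywhere: convex.

convex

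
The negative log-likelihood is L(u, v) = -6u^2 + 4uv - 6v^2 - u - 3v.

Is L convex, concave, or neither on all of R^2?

L is quadratic, so its Hessian is the constant matrix H = [[-12, 4], [4, -12]].
det(H) = 128, tr(H) = -24.
det(H) > 0 and tr(H) < 0, so H is negative definite everywhere: concave.

concave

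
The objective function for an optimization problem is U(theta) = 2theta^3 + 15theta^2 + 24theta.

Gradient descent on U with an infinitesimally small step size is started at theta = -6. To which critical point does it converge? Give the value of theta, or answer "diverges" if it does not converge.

U'(theta) = 6(theta + 1)(theta + 4), so U'(-6) = 60.
Gradient descent moves in the -U' direction, i.e. theta is decreasing.
There is no critical point below theta=-6, and U' keeps the same sign, so the iterate runs off to −∞.

diverges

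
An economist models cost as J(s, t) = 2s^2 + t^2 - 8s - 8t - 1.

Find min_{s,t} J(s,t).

J(s,t) separates as P(s) + Q(t) − 1, so its minimum is min P + min Q − 1.
P'(s) = 4s - 8 vanishes at s ∈ {2}; Q'(t) = 2(t - 4) vanishes at t ∈ {4}.
Local minima of P (where P''>0): P(2)=-8. Local minima of Q: Q(4)=-16.
So the global minimum of J is P(2) + Q(4) − 1 = -8 − 16 − 1 = -25, attained at (2, 4).

-25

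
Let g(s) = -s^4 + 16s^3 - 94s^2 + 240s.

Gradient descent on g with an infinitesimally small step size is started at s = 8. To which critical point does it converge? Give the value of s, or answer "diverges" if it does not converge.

g'(s) = -4(s - 5)(s - 4)(s - 3), so g'(8) = -240.
Gradient descent moves in the -g' direction, i.e. s is increasing.
There is no critical point above s=8, and g' keeps the same sign, so the iterate runs off to +∞.

diverges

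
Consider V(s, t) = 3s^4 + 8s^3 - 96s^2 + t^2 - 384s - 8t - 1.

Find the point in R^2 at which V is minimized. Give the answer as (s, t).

V(s,t) separates as P(s) + Q(t) − 1, so its minimum is min P + min Q − 1.
P'(s) = 12(s - 4)(s + 2)(s + 4) vanishes at s ∈ {-4, -2, 4}; Q'(t) = 2(t - 4) vanishes at t ∈ {4}.
Local minima of P (where P''>0): P(-4)=256, P(4)=-1792. Local minima of Q: Q(4)=-16.
So the global minimum of V is P(4) + Q(4) − 1 = -1792 − 16 − 1 = -1809, attained at (4, 4).

(4, 4)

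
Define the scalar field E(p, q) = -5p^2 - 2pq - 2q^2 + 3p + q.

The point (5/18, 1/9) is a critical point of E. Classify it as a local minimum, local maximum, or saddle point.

The Hessian of E is constant: H = [[-10, -2], [-2, -4]].
det(H) = (-10)·(-4) − (-2)² = 36.
det(H) > 0 and tr(H) = -14 < 0, so H is negative definite and the point is a local maximum.

local maximum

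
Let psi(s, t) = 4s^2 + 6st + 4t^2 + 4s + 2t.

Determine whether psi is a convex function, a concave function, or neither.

convex

psi is quadratic, so its Hessian is the constant matrix H = [[8, 6], [6, 8]].
det(H) = 28, tr(H) = 16.
det(H) > 0 and tr(H) > 0, so H is positive definite everywhere: convex.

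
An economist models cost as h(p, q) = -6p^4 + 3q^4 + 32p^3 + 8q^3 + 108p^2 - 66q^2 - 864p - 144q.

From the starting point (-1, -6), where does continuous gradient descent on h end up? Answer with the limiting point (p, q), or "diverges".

h is separable, so gradient descent decouples: p follows -∂h/∂p, q follows -∂h/∂q.
∂h/∂p = -24(p - 4)(p - 3)(p + 3); at p=-1 this is -960, so p increases.
∂h/∂q = 12(q - 3)(q + 1)(q + 4); at q=-6 this is -1080, so q increases.
p converges to its nearest critical value 3 (a local min of the p-part); q converges to -4. The iterate converges to (3, -4).

(3, -4)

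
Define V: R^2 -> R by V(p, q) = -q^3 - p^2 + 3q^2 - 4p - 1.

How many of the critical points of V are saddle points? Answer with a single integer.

V separates as a function of p plus a function of q, so ∇V=0 decouples.
∂V/∂p = -2(p + 2) = 0 at p ∈ {-2}; ∂V/∂q = -3q(q - 2) = 0 at q ∈ {0, 2}.
The Hessian is diagonal: diag(V_pp, V_qq). Second derivatives: V_pp(-2)=-2; V_qq(0)=6, V_qq(2)=-6.
Saddle points occur where the two diagonal entries have opposite signs: (-2, 0). Count: 1.

1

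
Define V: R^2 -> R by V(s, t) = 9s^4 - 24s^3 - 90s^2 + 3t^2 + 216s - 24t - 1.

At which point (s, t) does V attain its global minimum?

V(s,t) separates as P(s) + Q(t) − 1, so its minimum is min P + min Q − 1.
P'(s) = 36(s - 3)(s - 1)(s + 2) vanishes at s ∈ {-2, 1, 3}; Q'(t) = 6(t - 4) vanishes at t ∈ {4}.
Local minima of P (where P''>0): P(-2)=-456, P(3)=-81. Local minima of Q: Q(4)=-48.
So the global minimum of V is P(-2) + Q(4) − 1 = -456 − 48 − 1 = -505, attained at (-2, 4).

(-2, 4)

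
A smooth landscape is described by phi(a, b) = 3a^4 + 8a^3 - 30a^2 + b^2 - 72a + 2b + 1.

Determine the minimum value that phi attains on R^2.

-152

phi(a,b) separates as P(a) + Q(b) + 1, so its minimum is min P + min Q + 1.
P'(a) = 12(a - 2)(a + 1)(a + 3) vanishes at a ∈ {-3, -1, 2}; Q'(b) = 2b + 2 vanishes at b ∈ {-1}.
Local minima of P (where P''>0): P(-3)=-27, P(2)=-152. Local minima of Q: Q(-1)=-1.
So the global minimum of phi is P(2) + Q(-1) + 1 = -152 − 1 + 1 = -152, attained at (2, -1).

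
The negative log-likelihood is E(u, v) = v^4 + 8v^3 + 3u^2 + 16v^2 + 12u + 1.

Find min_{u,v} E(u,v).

-11

E(u,v) separates as P(u) + Q(v) + 1, so its minimum is min P + min Q + 1.
P'(u) = 6u + 12 vanishes at u ∈ {-2}; Q'(v) = 4v(v + 2)(v + 4) vanishes at v ∈ {-4, -2, 0}.
Local minima of P (where P''>0): P(-2)=-12. Local minima of Q: Q(-4)=0, Q(0)=0.
So the global minimum of E is P(-2) + Q(-4) + 1 = -12 + 0 + 1 = -11, attained at (-2, -4).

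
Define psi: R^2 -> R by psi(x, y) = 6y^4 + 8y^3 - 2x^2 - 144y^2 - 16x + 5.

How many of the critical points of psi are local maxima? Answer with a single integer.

psi separates as a function of x plus a function of y, so ∇psi=0 decouples.
∂psi/∂x = -4(x + 4) = 0 at x ∈ {-4}; ∂psi/∂y = 24y(y - 3)(y + 4) = 0 at y ∈ {-4, 0, 3}.
The Hessian is diagonal: diag(psi_xx, psi_yy). Second derivatives: psi_xx(-4)=-4; psi_yy(-4)=672, psi_yy(0)=-288, psi_yy(3)=504.
Local maxima occur where both diagonal entries negative: (-4, 0). Count: 1.

1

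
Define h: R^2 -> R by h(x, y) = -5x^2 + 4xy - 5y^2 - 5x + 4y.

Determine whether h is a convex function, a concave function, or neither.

h is quadratic, so its Hessian is the constant matrix H = [[-10, 4], [4, -10]].
det(H) = 84, tr(H) = -20.
det(H) > 0 and tr(H) < 0, so H is negative definite everywhere: concave.

concave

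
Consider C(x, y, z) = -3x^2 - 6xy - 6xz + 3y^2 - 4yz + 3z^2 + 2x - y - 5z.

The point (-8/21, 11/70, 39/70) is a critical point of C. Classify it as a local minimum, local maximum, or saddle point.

The Hessian is constant: H = [[-6, -6, -6], [-6, 6, -4], [-6, -4, 6]].
Leading principal minors: Δ₁ = -6, Δ₂ = -72, Δ₃ = -840.
The minors fit neither the all-positive nor the alternating-sign pattern, so H is indefinite: a saddle point.

saddle point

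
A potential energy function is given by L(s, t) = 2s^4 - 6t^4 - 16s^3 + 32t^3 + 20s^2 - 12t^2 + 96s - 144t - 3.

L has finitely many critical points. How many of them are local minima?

2

L separates as a function of s plus a function of t, so ∇L=0 decouples.
∂L/∂s = 8(s - 4)(s - 3)(s + 1) = 0 at s ∈ {-1, 3, 4}; ∂L/∂t = -24(t - 3)(t - 2)(t + 1) = 0 at t ∈ {-1, 2, 3}.
The Hessian is diagonal: diag(L_ss, L_tt). Second derivatives: L_ss(-1)=160, L_ss(3)=-32, L_ss(4)=40; L_tt(-1)=-288, L_tt(2)=72, L_tt(3)=-96.
Local minima occur where both diagonal entries positive: (-1, 2), (4, 2). Count: 2.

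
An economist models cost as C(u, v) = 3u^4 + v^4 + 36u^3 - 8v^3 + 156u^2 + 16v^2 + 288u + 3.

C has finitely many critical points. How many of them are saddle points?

4

C separates as a function of u plus a function of v, so ∇C=0 decouples.
∂C/∂u = 12(u + 2)(u + 3)(u + 4) = 0 at u ∈ {-4, -3, -2}; ∂C/∂v = 4v(v - 4)(v - 2) = 0 at v ∈ {0, 2, 4}.
The Hessian is diagonal: diag(C_uu, C_vv). Second derivatives: C_uu(-4)=24, C_uu(-3)=-12, C_uu(-2)=24; C_vv(0)=32, C_vv(2)=-16, C_vv(4)=32.
Saddle points occur where the two diagonal entries have opposite signs: (-4, 2), (-3, 0), (-3, 4), (-2, 2). Count: 4.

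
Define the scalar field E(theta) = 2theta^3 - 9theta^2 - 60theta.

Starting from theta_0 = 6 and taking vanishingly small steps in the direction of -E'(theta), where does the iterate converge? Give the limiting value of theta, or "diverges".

5

E'(theta) = 6(theta - 5)(theta + 2), so E'(6) = 48.
Gradient descent moves in the -E' direction, i.e. theta is decreasing.
The nearest critical point in that direction is theta = 5, where E'' = 42 > 0 (a local minimum). The iterate converges there.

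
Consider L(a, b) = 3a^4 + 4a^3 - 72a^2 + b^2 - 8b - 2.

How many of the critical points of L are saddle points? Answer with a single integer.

1

L separates as a function of a plus a function of b, so ∇L=0 decouples.
∂L/∂a = 12a(a - 3)(a + 4) = 0 at a ∈ {-4, 0, 3}; ∂L/∂b = 2(b - 4) = 0 at b ∈ {4}.
The Hessian is diagonal: diag(L_aa, L_bb). Second derivatives: L_aa(-4)=336, L_aa(0)=-144, L_aa(3)=252; L_bb(4)=2.
Saddle points occur where the two diagonal entries have opposite signs: (0, 4). Count: 1.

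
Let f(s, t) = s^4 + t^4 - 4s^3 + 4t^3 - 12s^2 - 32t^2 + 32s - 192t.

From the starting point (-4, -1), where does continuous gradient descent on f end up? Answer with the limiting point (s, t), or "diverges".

(-2, 4)

f is separable, so gradient descent decouples: s follows -∂f/∂s, t follows -∂f/∂t.
∂f/∂s = 4(s - 4)(s - 1)(s + 2); at s=-4 this is -320, so s increases.
∂f/∂t = 4(t - 4)(t + 3)(t + 4); at t=-1 this is -120, so t increases.
s converges to its nearest critical value -2 (a local min of the s-part); t converges to 4. The iterate converges to (-2, 4).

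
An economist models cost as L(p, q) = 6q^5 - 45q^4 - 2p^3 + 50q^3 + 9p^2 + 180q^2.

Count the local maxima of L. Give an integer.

2

L separates as a function of p plus a function of q, so ∇L=0 decouples.
∂L/∂p = -6p(p - 3) = 0 at p ∈ {0, 3}; ∂L/∂q = 30q(q - 4)(q - 3)(q + 1) = 0 at q ∈ {-1, 0, 3, 4}.
The Hessian is diagonal: diag(L_pp, L_qq). Second derivatives: L_pp(0)=18, L_pp(3)=-18; L_qq(-1)=-600, L_qq(0)=360, L_qq(3)=-360, L_qq(4)=600.
Local maxima occur where both diagonal entries negative: (3, -1), (3, 3). Count: 2.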